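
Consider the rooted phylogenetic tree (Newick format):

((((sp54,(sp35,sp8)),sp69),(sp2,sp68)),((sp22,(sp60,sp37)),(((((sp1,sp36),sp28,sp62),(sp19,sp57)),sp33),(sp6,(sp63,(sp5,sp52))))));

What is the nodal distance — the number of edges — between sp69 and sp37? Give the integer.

7

The MRCA of sp69 and sp37 is the root of the tree.
From sp69 up to that node: 3 branches. From sp37 up to the same node: 4 branches. Total: 3 + 4 = 7.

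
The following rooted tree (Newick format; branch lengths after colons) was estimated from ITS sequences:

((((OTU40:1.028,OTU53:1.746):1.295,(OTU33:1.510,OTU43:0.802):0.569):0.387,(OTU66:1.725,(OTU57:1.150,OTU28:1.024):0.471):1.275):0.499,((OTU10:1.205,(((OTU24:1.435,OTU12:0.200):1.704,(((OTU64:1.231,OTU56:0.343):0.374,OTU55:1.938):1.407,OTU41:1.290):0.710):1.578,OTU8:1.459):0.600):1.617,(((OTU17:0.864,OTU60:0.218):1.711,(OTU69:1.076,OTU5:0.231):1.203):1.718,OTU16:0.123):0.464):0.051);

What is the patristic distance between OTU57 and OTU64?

The path runs OTU57 → … → MRCA → … → OTU64; the MRCA is the root of the tree.
Branch lengths along that path: 1.150 + 0.471 + 1.275 + 0.499 + 0.051 + 1.617 + 0.600 + 1.578 + 0.710 + 1.407 + 0.374 + 1.231 = 10.963.

10.963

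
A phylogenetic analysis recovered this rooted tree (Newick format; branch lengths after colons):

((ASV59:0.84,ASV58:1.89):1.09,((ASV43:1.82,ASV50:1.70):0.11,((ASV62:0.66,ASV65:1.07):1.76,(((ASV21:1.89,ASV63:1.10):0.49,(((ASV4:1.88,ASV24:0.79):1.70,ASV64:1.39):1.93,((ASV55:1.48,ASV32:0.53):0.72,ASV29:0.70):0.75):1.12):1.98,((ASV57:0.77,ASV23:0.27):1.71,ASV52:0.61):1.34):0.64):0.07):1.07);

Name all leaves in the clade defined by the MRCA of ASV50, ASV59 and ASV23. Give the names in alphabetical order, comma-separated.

ASV21, ASV23, ASV24, ASV29, ASV32, ASV4, ASV43, ASV50, ASV52, ASV55, ASV57, ASV58, ASV59, ASV62, ASV63, ASV64, ASV65

Tracing ASV50: it sits inside (ASV43,ASV50).
Tracing ASV59: it sits inside (ASV59,ASV58).
Tracing ASV23: it sits inside (ASV57,ASV23).
The smallest clade enclosing all 3 is the whole tree (their MRCA is the root), so the answer is all 17 tips in alphabetical order.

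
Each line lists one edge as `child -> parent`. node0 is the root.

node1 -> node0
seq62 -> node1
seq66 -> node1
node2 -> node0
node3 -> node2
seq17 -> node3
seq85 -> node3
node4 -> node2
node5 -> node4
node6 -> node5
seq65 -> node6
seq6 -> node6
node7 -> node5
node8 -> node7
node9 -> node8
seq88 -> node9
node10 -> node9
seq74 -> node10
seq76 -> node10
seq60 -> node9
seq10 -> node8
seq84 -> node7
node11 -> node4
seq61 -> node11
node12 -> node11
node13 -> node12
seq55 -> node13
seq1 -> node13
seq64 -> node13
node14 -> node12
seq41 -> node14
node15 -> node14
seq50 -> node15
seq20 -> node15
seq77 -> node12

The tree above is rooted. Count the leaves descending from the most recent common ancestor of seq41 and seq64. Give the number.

7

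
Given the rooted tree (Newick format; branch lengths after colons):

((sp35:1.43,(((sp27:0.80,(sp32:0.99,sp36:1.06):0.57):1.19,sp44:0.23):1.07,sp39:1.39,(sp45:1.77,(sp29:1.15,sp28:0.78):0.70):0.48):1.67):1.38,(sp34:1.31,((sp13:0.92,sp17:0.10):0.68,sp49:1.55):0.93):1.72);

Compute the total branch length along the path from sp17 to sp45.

The path runs sp17 → … → MRCA → … → sp45; the MRCA is the root of the tree.
Branch lengths along that path: 0.10 + 0.68 + 0.93 + 1.72 + 1.38 + 1.67 + 0.48 + 1.77 = 8.73.

8.73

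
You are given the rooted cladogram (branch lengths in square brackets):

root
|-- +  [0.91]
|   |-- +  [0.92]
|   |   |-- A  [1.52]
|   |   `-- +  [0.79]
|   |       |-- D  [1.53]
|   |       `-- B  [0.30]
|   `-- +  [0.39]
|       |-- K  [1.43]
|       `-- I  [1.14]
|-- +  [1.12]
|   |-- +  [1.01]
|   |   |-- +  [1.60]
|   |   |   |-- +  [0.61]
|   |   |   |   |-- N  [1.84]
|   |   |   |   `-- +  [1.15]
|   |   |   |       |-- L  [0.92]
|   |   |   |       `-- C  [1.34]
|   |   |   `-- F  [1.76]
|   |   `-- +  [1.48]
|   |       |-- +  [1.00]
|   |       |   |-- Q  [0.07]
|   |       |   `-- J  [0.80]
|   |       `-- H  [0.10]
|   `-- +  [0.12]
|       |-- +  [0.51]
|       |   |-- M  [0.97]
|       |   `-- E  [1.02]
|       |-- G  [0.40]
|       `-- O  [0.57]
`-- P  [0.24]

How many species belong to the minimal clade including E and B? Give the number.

17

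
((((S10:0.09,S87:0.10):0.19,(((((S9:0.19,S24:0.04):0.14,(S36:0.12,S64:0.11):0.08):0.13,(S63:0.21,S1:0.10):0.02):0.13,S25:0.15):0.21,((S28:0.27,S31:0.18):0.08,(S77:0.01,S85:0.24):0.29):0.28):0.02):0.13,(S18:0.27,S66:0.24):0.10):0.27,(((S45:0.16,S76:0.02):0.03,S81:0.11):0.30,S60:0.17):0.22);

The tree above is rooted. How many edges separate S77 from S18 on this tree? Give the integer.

7

The MRCA of S77 and S18 is the node subtending (((S10,S87),(((((S9,S24),(S36,S64)),(S63,S1)),S25),((S28,S31),(S77,S85)))),(S18,S66)).
From S77 up to that node: 5 branches. From S18 up to the same node: 2 branches. Total: 5 + 2 = 7.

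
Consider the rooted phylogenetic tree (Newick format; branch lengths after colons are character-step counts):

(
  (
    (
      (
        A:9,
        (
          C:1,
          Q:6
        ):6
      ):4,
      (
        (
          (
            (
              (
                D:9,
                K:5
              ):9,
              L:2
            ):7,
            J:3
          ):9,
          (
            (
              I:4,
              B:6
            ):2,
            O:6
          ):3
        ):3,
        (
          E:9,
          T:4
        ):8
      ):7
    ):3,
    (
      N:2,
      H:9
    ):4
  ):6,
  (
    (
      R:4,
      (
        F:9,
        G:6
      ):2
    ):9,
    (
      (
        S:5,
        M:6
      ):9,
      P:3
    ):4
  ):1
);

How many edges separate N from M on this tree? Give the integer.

7

The MRCA of N and M is the root of the tree.
From N up to that node: 3 branches. From M up to the same node: 4 branches. Total: 3 + 4 = 7.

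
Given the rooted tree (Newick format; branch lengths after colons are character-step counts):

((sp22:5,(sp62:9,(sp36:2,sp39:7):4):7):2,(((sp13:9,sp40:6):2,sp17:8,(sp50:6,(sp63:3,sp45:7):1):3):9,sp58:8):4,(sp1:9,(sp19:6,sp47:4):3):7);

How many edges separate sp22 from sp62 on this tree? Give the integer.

3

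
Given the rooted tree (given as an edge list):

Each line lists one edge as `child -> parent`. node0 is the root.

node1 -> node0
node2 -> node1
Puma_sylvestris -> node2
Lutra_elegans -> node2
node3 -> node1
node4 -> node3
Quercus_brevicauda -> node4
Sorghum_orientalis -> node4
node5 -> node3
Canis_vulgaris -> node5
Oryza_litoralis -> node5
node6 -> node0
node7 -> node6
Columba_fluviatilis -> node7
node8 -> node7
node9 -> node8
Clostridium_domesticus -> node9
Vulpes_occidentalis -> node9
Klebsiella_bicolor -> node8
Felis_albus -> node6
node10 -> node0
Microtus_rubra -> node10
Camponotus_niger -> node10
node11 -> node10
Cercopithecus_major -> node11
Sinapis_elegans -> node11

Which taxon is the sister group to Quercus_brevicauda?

Quercus_brevicauda attaches to the tree at the node subtending (Quercus_brevicauda,Sorghum_orientalis).
The other lineage descending from that same node — the sister group — is the single tip Sorghum_orientalis.

Sorghum_orientalis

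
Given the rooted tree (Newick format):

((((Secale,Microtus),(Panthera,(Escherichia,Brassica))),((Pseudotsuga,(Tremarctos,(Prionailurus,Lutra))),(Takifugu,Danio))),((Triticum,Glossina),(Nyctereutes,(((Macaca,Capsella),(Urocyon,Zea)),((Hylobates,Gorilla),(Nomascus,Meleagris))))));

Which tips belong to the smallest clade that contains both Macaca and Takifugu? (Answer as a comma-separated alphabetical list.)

Brassica, Capsella, Danio, Escherichia, Glossina, Gorilla, Hylobates, Lutra, Macaca, Meleagris, Microtus, Nomascus, Nyctereutes, Panthera, Prionailurus, Pseudotsuga, Secale, Takifugu, Tremarctos, Triticum, Urocyon, Zea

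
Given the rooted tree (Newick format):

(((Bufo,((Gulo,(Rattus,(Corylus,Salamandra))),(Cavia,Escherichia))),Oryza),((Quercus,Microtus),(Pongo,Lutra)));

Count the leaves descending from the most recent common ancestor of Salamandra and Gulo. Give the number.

4

The MRCA of Salamandra and Gulo is the node subtending (Gulo,(Rattus,(Corylus,Salamandra))).
That clade contains 4 terminal taxa: Corylus, Gulo, Rattus, Salamandra.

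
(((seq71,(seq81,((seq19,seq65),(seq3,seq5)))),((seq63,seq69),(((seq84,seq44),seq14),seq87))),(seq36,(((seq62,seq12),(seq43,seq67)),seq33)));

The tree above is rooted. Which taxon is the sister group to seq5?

seq5 attaches to the tree at the node subtending (seq3,seq5).
The other lineage descending from that same node — the sister group — is the single tip seq3.

seq3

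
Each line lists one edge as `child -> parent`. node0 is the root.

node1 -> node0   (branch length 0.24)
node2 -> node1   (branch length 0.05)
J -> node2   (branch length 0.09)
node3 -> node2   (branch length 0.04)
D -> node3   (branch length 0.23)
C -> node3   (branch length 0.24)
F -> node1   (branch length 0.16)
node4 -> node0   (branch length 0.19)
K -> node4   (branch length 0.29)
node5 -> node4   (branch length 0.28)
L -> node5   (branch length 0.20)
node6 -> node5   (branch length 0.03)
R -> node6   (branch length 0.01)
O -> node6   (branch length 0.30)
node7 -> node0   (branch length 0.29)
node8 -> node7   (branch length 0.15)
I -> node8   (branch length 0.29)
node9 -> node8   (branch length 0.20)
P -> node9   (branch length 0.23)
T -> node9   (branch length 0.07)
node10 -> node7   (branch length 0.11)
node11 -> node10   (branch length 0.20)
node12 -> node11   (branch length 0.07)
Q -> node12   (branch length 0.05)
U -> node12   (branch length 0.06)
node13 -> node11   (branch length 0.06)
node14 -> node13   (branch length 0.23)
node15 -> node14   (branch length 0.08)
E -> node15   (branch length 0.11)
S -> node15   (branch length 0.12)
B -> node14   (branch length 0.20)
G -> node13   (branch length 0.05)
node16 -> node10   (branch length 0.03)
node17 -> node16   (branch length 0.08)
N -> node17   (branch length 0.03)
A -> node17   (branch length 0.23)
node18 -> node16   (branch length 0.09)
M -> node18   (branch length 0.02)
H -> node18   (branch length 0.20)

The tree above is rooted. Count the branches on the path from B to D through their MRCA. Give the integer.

The MRCA of B and D is the root of the tree.
From B up to that node: 6 branches. From D up to the same node: 4 branches. Total: 6 + 4 = 10.

10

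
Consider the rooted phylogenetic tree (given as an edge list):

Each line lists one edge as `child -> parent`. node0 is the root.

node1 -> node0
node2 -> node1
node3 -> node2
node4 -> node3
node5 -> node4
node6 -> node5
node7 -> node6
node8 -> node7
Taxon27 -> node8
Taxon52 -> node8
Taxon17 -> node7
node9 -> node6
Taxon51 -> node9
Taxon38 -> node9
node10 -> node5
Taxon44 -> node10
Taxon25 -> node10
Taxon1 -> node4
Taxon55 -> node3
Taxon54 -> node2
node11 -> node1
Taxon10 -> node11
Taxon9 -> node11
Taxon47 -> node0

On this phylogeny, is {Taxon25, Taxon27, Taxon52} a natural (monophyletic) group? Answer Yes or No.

No

The MRCA of the listed taxa subtends ((((Taxon27,Taxon52),Taxon17),(Taxon51,Taxon38)),(Taxon44,Taxon25)).
That clade also contains Taxon17, Taxon38, Taxon44, Taxon51, which are not in the proposed group, so the group is not monophyletic.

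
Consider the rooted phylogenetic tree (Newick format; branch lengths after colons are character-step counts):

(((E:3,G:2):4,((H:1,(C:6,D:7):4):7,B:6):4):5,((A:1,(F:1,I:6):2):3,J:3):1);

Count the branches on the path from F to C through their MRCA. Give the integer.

The MRCA of F and C is the root of the tree.
From F up to that node: 4 branches. From C up to the same node: 5 branches. Total: 4 + 5 = 9.

9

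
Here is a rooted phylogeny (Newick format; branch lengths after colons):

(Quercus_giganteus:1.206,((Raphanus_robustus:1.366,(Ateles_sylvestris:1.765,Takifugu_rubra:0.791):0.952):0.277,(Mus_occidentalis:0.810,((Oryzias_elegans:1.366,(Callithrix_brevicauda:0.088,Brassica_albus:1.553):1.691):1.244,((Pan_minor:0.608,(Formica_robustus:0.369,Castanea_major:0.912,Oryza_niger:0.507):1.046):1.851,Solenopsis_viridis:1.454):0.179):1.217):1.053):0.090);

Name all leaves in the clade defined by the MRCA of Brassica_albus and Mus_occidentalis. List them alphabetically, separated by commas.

Brassica_albus, Callithrix_brevicauda, Castanea_major, Formica_robustus, Mus_occidentalis, Oryza_niger, Oryzias_elegans, Pan_minor, Solenopsis_viridis

Tracing Brassica_albus: it sits inside (Callithrix_brevicauda,Brassica_albus).
Tracing Mus_occidentalis: it sits inside (Mus_occidentalis,((Oryzias_elegans,(Callithrix_brevicauda,Brassica_albus)),((Pan_minor,(Formica_robustus,Castanea_major,Oryza_niger)),Solenopsis_viridis))).
The smallest clade enclosing both is (Mus_occidentalis,((Oryzias_elegans,(Callithrix_brevicauda,Brassica_albus)),((Pan_minor,(Formica_robustus,Castanea_major,Oryza_niger)),Solenopsis_viridis))); the answer is its 9 terminal taxa in alphabetical order.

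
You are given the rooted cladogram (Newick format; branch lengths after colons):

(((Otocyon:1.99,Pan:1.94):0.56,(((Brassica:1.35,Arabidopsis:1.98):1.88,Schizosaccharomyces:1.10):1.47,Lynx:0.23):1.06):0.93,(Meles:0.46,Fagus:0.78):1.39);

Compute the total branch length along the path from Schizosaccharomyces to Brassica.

The path runs Schizosaccharomyces → … → MRCA → … → Brassica; the MRCA is the node subtending ((Brassica,Arabidopsis),Schizosaccharomyces).
Branch lengths along that path: 1.10 + 1.88 + 1.35 = 4.33.

4.33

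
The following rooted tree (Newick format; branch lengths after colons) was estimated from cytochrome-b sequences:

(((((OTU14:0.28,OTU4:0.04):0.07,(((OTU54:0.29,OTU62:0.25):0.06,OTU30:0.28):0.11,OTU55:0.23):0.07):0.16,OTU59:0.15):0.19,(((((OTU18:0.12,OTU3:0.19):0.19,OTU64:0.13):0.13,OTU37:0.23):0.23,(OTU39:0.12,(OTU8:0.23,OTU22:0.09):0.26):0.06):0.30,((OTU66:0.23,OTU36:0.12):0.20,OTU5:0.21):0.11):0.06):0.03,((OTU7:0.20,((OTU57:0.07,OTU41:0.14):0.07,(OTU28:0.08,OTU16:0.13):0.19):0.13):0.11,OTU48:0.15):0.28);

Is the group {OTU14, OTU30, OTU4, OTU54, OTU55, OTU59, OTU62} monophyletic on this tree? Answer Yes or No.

Yes

The most recent common ancestor of these taxa subtends (((OTU14,OTU4),(((OTU54,OTU62),OTU30),OTU55)),OTU59).
That clade has exactly 7 tips — every listed taxon and nothing else — so the group is monophyletic.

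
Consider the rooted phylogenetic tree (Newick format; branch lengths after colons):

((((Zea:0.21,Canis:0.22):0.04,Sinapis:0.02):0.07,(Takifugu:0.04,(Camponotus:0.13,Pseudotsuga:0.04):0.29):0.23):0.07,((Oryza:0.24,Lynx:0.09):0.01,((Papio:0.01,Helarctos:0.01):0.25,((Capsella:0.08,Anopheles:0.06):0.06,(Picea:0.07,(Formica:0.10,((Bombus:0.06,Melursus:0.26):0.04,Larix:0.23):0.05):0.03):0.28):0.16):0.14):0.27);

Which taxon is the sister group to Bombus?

Melursus

Bombus attaches to the tree at the node subtending (Bombus,Melursus).
The other lineage descending from that same node — the sister group — is the single tip Melursus.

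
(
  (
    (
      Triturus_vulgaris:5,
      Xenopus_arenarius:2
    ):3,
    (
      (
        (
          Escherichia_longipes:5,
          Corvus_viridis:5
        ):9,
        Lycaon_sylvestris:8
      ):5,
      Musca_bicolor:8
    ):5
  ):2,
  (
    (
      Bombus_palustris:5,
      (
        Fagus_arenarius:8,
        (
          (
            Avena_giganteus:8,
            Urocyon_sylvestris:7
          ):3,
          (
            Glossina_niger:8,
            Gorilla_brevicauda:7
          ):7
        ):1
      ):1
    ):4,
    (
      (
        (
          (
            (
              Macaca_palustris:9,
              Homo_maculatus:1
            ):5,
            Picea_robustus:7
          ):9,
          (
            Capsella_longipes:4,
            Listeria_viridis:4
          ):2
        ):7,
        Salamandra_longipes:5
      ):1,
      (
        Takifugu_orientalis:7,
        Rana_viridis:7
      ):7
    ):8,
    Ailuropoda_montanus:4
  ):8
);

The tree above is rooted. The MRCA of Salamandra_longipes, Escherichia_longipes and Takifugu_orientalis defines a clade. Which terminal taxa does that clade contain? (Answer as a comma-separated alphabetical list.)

Ailuropoda_montanus, Avena_giganteus, Bombus_palustris, Capsella_longipes, Corvus_viridis, Escherichia_longipes, Fagus_arenarius, Glossina_niger, Gorilla_brevicauda, Homo_maculatus, Listeria_viridis, Lycaon_sylvestris, Macaca_palustris, Musca_bicolor, Picea_robustus, Rana_viridis, Salamandra_longipes, Takifugu_orientalis, Triturus_vulgaris, Urocyon_sylvestris, Xenopus_arenarius

Tracing Salamandra_longipes: it sits inside ((((Macaca_palustris,Homo_maculatus),Picea_robustus),(Capsella_longipes,Listeria_viridis)),Salamandra_longipes).
Tracing Escherichia_longipes: it sits inside (Escherichia_longipes,Corvus_viridis).
Tracing Takifugu_orientalis: it sits inside (Takifugu_orientalis,Rana_viridis).
The smallest clade enclosing all 3 is the whole tree (their MRCA is the root), so the answer is all 21 tips in alphabetical order.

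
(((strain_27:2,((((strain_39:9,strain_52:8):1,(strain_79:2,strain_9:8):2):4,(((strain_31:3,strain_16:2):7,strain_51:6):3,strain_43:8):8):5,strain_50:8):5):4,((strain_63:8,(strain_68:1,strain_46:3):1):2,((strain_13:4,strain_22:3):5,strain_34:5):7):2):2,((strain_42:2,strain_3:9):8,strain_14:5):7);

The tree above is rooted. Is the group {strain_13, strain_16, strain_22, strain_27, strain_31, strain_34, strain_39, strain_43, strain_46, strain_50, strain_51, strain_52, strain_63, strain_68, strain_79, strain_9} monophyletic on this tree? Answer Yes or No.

Yes

The most recent common ancestor of these taxa subtends ((strain_27,((((strain_39,strain_52),(strain_79,strain_9)),(((strain_31,strain_16),strain_51),strain_43)),strain_50)),((strain_63,(strain_68,strain_46)),((strain_13,strain_22),strain_34))).
That clade has exactly 16 tips — every listed taxon and nothing else — so the group is monophyletic.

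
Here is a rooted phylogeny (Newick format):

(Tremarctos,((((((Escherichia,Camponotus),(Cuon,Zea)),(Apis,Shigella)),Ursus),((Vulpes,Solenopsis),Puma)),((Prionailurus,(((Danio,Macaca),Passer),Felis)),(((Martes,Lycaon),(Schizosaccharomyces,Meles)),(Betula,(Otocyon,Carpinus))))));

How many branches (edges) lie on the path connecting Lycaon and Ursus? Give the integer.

8

The MRCA of Lycaon and Ursus is the node subtending ((((((Escherichia,Camponotus),(Cuon,Zea)),(Apis,Shigella)),Ursus),((Vulpes,Solenopsis),Puma)),((Prionailurus,(((Danio,Macaca),Passer),Felis)),(((Martes,Lycaon),(Schizosaccharomyces,Meles)),(Betula,(Otocyon,Carpinus))))).
From Lycaon up to that node: 5 branches. From Ursus up to the same node: 3 branches. Total: 5 + 3 = 8.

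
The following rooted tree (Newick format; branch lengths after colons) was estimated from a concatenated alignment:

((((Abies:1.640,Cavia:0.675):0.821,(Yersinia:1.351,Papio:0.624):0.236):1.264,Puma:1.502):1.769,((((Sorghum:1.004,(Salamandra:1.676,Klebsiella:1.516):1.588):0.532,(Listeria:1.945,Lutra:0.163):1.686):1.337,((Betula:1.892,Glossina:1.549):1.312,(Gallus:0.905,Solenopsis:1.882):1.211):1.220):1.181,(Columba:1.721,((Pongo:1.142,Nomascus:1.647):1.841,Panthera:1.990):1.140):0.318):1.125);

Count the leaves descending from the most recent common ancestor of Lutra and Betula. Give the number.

The MRCA of Lutra and Betula is the node subtending (((Sorghum,(Salamandra,Klebsiella)),(Listeria,Lutra)),((Betula,Glossina),(Gallus,Solenopsis))).
That clade contains 9 terminal taxa: Betula, Gallus, Glossina, Klebsiella, Listeria, Lutra, Salamandra, Solenopsis, Sorghum.

9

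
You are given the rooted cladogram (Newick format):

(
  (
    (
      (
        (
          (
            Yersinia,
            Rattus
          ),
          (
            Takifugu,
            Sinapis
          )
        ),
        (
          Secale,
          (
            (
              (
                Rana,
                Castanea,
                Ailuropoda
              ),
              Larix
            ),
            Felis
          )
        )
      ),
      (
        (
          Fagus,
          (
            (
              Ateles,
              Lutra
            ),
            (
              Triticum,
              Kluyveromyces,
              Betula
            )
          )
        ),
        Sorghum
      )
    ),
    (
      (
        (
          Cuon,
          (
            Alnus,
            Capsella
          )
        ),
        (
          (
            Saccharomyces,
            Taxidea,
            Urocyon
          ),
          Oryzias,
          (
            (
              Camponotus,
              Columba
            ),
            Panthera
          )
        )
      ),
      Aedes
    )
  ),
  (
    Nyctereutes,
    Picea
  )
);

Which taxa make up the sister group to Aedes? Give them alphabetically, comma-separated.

Aedes attaches to the tree at the node subtending (((Cuon,(Alnus,Capsella)),((Saccharomyces,Taxidea,Urocyon),Oryzias,((Camponotus,Columba),Panthera))),Aedes).
The other lineage descending from that same node — the sister group — is ((Cuon,(Alnus,Capsella)),((Saccharomyces,Taxidea,Urocyon),Oryzias,((Camponotus,Columba),Panthera))); its 10 tips in alphabetical order are the answer.

Alnus, Camponotus, Capsella, Columba, Cuon, Oryzias, Panthera, Saccharomyces, Taxidea, Urocyon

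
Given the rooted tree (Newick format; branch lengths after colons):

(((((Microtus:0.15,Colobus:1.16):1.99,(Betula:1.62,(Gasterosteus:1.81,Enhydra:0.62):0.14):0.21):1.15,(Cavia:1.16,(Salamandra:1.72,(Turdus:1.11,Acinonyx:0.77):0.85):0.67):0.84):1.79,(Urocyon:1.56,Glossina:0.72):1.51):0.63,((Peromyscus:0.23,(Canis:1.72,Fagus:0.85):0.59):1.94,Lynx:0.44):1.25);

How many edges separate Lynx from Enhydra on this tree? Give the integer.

8

The MRCA of Lynx and Enhydra is the root of the tree.
From Lynx up to that node: 2 branches. From Enhydra up to the same node: 6 branches. Total: 2 + 6 = 8.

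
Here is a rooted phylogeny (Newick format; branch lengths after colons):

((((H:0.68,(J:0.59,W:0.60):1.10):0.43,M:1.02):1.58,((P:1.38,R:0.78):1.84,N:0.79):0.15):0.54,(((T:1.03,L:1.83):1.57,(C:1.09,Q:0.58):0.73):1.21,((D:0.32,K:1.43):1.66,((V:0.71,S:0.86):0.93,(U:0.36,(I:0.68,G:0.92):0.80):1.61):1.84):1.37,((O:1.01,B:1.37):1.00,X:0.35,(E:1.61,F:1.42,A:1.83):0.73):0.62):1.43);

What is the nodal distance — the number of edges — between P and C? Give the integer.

8

The MRCA of P and C is the root of the tree.
From P up to that node: 4 branches. From C up to the same node: 4 branches. Total: 4 + 4 = 8.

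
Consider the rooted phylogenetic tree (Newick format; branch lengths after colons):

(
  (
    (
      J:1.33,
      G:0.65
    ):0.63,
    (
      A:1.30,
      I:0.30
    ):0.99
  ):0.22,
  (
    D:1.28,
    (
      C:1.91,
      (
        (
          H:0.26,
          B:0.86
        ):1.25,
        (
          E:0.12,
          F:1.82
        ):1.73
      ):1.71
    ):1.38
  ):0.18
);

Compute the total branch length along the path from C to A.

5.98

The path runs C → … → MRCA → … → A; the MRCA is the root of the tree.
Branch lengths along that path: 1.91 + 1.38 + 0.18 + 0.22 + 0.99 + 1.30 = 5.98.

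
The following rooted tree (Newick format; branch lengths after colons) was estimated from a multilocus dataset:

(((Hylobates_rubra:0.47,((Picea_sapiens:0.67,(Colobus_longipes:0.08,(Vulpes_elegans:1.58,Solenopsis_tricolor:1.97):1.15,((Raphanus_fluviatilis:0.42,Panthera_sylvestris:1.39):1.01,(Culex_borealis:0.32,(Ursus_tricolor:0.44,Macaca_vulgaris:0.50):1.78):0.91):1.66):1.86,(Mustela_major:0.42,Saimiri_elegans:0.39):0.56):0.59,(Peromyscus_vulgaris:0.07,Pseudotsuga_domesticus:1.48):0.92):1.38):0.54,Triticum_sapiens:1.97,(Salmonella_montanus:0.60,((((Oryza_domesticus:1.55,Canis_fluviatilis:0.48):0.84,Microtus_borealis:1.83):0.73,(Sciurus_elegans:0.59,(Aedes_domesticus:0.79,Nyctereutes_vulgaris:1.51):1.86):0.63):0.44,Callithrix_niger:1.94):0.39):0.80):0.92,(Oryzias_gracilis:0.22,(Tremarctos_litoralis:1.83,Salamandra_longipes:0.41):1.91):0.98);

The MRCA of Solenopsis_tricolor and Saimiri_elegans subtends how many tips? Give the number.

The MRCA of Solenopsis_tricolor and Saimiri_elegans is the node subtending (Picea_sapiens,(Colobus_longipes,(Vulpes_elegans,Solenopsis_tricolor),((Raphanus_fluviatilis,Panthera_sylvestris),(Culex_borealis,(Ursus_tricolor,Macaca_vulgaris)))),(Mustela_major,Saimiri_elegans)).
That clade contains 11 terminal taxa: Colobus_longipes, Culex_borealis, Macaca_vulgaris, Mustela_major, Panthera_sylvestris, Picea_sapiens, Raphanus_fluviatilis, Saimiri_elegans, Solenopsis_tricolor, Ursus_tricolor, Vulpes_elegans.

11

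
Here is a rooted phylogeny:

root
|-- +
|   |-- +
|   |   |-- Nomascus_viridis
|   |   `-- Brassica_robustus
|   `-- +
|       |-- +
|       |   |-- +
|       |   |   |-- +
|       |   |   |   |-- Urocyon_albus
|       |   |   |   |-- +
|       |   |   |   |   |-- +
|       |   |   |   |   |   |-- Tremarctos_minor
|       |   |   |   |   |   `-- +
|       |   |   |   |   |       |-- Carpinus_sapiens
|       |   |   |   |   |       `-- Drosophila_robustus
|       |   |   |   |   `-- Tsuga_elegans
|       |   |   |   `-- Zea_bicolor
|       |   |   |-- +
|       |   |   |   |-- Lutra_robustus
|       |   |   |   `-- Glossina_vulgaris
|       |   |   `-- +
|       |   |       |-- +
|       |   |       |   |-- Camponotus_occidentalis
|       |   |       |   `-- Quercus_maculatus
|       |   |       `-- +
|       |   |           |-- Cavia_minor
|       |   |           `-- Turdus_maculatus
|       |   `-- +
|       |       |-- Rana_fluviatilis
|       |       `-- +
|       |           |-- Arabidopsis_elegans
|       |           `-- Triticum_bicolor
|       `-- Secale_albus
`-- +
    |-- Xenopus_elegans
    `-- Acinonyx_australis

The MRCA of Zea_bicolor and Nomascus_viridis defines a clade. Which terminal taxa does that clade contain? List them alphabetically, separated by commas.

Arabidopsis_elegans, Brassica_robustus, Camponotus_occidentalis, Carpinus_sapiens, Cavia_minor, Drosophila_robustus, Glossina_vulgaris, Lutra_robustus, Nomascus_viridis, Quercus_maculatus, Rana_fluviatilis, Secale_albus, Tremarctos_minor, Triticum_bicolor, Tsuga_elegans, Turdus_maculatus, Urocyon_albus, Zea_bicolor

Tracing Zea_bicolor: it sits inside (Urocyon_albus,((Tremarctos_minor,(Carpinus_sapiens,Drosophila_robustus)),Tsuga_elegans),Zea_bicolor).
Tracing Nomascus_viridis: it sits inside (Nomascus_viridis,Brassica_robustus).
The smallest clade enclosing both is ((Nomascus_viridis,Brassica_robustus),((((Urocyon_albus,((Tremarctos_minor,(Carpinus_sapiens,Drosophila_robustus)),Tsuga_elegans),Zea_bicolor),(Lutra_robustus,Glossina_vulgaris),((Camponotus_occidentalis,Quercus_maculatus),(Cavia_minor,Turdus_maculatus))),(Rana_fluviatilis,(Arabidopsis_elegans,Triticum_bicolor))),Secale_albus)); the answer is its 18 terminal taxa in alphabetical order.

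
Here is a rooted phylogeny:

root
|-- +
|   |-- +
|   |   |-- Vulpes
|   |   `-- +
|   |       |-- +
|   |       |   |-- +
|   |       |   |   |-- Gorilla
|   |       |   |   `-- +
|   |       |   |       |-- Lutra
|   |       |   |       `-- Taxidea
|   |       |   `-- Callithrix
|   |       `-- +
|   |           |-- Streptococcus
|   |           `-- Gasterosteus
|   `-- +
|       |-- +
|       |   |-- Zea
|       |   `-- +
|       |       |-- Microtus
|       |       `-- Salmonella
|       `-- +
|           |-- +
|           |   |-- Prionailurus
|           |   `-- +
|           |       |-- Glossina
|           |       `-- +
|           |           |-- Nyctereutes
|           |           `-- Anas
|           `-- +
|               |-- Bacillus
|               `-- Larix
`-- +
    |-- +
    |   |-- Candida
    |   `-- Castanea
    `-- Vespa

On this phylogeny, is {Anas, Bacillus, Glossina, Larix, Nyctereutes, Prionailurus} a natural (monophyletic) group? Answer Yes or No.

Yes

The most recent common ancestor of these taxa subtends ((Prionailurus,(Glossina,(Nyctereutes,Anas))),(Bacillus,Larix)).
That clade has exactly 6 tips — every listed taxon and nothing else — so the group is monophyletic.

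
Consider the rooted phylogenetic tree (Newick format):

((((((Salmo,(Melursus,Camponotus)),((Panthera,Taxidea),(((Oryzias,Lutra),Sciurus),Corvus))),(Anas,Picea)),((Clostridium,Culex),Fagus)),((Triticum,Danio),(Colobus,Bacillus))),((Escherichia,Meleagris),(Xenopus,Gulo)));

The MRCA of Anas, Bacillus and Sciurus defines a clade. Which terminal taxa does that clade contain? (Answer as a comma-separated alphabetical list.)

Tracing Anas: it sits inside (Anas,Picea).
Tracing Bacillus: it sits inside (Colobus,Bacillus).
Tracing Sciurus: it sits inside ((Oryzias,Lutra),Sciurus).
The smallest clade enclosing all 3 is (((((Salmo,(Melursus,Camponotus)),((Panthera,Taxidea),(((Oryzias,Lutra),Sciurus),Corvus))),(Anas,Picea)),((Clostridium,Culex),Fagus)),((Triticum,Danio),(Colobus,Bacillus))); the answer is its 18 terminal taxa in alphabetical order.

Anas, Bacillus, Camponotus, Clostridium, Colobus, Corvus, Culex, Danio, Fagus, Lutra, Melursus, Oryzias, Panthera, Picea, Salmo, Sciurus, Taxidea, Triticum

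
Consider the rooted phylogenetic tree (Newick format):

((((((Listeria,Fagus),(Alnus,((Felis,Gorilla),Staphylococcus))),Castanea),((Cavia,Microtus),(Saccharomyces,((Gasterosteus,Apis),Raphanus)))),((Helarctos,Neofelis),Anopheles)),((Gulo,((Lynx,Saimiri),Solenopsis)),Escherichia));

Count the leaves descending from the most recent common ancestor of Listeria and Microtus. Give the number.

The MRCA of Listeria and Microtus is the node subtending ((((Listeria,Fagus),(Alnus,((Felis,Gorilla),Staphylococcus))),Castanea),((Cavia,Microtus),(Saccharomyces,((Gasterosteus,Apis),Raphanus)))).
That clade contains 13 terminal taxa: Alnus, Apis, Castanea, Cavia, Fagus, Felis, Gasterosteus, Gorilla, Listeria, Microtus, Raphanus, Saccharomyces, Staphylococcus.

13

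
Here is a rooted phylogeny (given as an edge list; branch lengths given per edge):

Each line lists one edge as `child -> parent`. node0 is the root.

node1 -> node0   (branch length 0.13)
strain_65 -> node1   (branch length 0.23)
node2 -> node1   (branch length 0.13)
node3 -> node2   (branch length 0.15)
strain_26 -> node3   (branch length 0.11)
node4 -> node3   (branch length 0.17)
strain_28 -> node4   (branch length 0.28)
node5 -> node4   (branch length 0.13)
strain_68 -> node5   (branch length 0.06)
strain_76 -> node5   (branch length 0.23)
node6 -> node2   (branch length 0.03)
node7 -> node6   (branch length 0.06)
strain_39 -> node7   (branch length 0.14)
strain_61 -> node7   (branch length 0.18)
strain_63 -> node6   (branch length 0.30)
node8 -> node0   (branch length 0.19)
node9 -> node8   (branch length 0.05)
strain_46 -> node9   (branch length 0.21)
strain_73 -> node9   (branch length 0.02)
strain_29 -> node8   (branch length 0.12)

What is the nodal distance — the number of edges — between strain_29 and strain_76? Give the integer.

8

The MRCA of strain_29 and strain_76 is the root of the tree.
From strain_29 up to that node: 2 branches. From strain_76 up to the same node: 6 branches. Total: 2 + 6 = 8.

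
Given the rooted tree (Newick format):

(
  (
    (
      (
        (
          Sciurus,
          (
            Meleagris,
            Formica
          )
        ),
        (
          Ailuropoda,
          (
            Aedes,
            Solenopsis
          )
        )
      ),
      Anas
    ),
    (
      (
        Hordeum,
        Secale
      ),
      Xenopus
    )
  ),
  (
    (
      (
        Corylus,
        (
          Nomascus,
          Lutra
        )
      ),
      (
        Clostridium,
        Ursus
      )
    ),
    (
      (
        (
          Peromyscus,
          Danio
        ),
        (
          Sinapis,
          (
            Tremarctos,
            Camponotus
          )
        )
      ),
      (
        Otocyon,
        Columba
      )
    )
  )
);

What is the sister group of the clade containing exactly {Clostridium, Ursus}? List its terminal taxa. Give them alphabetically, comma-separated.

The clade containing exactly {Clostridium, Ursus} attaches to the tree at the node subtending ((Corylus,(Nomascus,Lutra)),(Clostridium,Ursus)).
The other lineage descending from that same node — the sister group — is (Corylus,(Nomascus,Lutra)); its 3 tips in alphabetical order are the answer.

Corylus, Lutra, Nomascus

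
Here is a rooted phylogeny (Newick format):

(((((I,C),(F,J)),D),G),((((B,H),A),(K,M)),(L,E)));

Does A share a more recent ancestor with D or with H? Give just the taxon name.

H

The MRCA of A and H subtends ((B,H),A) (3 taxa).
The MRCA of A and D is the root, subtending the entire tree (13 taxa).
The first is nested inside the second, so A shares a more recent common ancestor with H.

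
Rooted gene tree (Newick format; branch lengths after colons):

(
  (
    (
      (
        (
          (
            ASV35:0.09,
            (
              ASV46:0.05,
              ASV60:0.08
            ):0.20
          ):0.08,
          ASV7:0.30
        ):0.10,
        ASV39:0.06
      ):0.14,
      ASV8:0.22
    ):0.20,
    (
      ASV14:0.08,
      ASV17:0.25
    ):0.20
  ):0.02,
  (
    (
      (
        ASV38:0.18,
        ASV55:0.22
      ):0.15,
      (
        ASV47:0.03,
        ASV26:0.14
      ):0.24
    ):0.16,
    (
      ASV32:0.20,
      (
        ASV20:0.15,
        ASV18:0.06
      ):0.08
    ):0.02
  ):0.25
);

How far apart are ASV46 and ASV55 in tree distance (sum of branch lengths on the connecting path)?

1.57

The path runs ASV46 → … → MRCA → … → ASV55; the MRCA is the root of the tree.
Branch lengths along that path: 0.05 + 0.20 + 0.08 + 0.10 + 0.14 + 0.20 + 0.02 + 0.25 + 0.16 + 0.15 + 0.22 = 1.57.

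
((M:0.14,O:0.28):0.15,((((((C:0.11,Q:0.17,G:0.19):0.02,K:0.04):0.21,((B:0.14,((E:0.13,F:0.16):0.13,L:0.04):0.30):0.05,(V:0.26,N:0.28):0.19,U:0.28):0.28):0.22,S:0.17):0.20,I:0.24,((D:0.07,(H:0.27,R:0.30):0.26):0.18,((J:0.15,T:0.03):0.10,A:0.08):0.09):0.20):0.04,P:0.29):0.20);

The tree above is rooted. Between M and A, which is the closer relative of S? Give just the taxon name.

The MRCA of S and A subtends (((((C,Q,G),K),((B,((E,F),L)),(V,N),U)),S),I,((D,(H,R)),((J,T),A))) (19 taxa).
The MRCA of S and M is the root, subtending the entire tree (22 taxa).
The first is nested inside the second, so S shares a more recent common ancestor with A.

A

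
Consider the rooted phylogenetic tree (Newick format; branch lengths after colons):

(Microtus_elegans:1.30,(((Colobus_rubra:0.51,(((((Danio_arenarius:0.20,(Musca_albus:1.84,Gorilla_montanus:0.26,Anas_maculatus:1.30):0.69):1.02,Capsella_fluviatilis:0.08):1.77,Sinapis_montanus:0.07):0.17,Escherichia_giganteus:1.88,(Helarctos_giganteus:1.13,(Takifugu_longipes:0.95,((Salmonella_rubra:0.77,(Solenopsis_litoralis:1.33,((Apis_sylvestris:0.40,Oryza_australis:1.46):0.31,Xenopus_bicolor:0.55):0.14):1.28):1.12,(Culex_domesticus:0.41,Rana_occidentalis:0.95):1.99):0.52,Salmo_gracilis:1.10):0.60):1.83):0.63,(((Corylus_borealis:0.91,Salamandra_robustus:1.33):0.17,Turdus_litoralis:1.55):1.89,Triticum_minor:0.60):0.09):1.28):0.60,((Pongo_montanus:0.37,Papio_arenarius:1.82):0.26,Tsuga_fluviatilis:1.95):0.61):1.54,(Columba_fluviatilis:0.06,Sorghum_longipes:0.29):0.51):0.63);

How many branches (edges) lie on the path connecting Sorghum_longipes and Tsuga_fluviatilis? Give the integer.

The MRCA of Sorghum_longipes and Tsuga_fluviatilis is the node subtending (((Colobus_rubra,(((((Danio_arenarius,(Musca_albus,Gorilla_montanus,Anas_maculatus)),Capsella_fluviatilis),Sinapis_montanus),Escherichia_giganteus,(Helarctos_giganteus,(Takifugu_longipes,((Salmonella_rubra,(Solenopsis_litoralis,((Apis_sylvestris,Oryza_australis),Xenopus_bicolor))),(Culex_domesticus,Rana_occidentalis)),Salmo_gracilis))),(((Corylus_borealis,Salamandra_robustus),Turdus_litoralis),Triticum_minor))),((Pongo_montanus,Papio_arenarius),Tsuga_fluviatilis)),(Columba_fluviatilis,Sorghum_longipes)).
From Sorghum_longipes up to that node: 2 branches. From Tsuga_fluviatilis up to the same node: 3 branches. Total: 2 + 3 = 5.

5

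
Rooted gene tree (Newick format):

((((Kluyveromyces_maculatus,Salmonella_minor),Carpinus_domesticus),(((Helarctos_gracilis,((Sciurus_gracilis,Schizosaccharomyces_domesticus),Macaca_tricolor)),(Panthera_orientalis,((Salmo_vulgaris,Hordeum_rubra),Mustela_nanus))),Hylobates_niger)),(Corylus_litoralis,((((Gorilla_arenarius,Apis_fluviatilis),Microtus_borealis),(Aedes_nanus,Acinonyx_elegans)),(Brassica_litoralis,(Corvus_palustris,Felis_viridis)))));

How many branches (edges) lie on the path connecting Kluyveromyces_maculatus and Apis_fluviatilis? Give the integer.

The MRCA of Kluyveromyces_maculatus and Apis_fluviatilis is the root of the tree.
From Kluyveromyces_maculatus up to that node: 4 branches. From Apis_fluviatilis up to the same node: 6 branches. Total: 4 + 6 = 10.

10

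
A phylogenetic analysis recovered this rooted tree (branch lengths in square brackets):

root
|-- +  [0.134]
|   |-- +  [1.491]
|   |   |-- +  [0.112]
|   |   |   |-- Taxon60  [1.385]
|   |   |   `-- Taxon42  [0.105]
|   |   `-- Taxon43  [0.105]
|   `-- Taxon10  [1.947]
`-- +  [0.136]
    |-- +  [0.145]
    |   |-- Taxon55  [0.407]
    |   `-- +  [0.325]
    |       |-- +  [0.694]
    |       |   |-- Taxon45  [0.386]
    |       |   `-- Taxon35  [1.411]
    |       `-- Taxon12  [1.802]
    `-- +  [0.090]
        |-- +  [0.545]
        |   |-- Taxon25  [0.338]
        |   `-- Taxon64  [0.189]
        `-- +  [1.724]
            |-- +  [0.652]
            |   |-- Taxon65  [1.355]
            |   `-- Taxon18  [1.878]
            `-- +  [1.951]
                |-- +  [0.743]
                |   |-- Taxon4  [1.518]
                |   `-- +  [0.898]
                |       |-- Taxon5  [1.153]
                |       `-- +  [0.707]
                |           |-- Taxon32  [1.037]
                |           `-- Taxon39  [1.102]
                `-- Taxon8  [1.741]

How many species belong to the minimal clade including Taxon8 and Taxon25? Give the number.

9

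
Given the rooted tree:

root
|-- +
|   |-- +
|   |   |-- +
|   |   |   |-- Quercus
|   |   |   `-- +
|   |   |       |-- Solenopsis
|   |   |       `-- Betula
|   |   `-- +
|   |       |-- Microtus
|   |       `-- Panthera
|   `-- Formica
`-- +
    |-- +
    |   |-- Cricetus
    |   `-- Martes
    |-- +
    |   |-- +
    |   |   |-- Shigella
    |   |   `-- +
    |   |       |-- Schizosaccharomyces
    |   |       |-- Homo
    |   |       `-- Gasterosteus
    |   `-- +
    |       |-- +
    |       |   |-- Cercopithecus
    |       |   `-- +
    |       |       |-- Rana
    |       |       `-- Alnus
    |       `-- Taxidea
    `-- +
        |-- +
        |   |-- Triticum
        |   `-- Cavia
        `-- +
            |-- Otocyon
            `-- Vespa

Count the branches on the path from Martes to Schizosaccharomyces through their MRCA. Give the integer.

The MRCA of Martes and Schizosaccharomyces is the node subtending ((Cricetus,Martes),((Shigella,(Schizosaccharomyces,Homo,Gasterosteus)),((Cercopithecus,(Rana,Alnus)),Taxidea)),((Triticum,Cavia),(Otocyon,Vespa))).
From Martes up to that node: 2 branches. From Schizosaccharomyces up to the same node: 4 branches. Total: 2 + 4 = 6.

6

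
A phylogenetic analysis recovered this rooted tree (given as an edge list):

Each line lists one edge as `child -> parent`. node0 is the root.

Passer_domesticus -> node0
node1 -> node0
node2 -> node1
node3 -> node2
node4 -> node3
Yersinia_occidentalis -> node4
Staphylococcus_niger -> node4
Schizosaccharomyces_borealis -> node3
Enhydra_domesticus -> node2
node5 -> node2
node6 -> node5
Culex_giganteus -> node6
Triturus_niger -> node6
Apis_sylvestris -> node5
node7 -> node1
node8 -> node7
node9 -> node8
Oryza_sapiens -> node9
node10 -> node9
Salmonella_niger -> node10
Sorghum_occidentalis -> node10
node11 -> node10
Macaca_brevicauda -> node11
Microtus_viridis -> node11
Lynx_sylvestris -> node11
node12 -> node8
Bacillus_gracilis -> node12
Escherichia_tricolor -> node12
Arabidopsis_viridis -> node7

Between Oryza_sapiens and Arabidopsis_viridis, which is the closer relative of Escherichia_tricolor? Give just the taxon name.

The MRCA of Escherichia_tricolor and Oryza_sapiens subtends ((Oryza_sapiens,(Salmonella_niger,Sorghum_occidentalis,(Macaca_brevicauda,Microtus_viridis,Lynx_sylvestris))),(Bacillus_gracilis,Escherichia_tricolor)) (8 taxa).
The MRCA of Escherichia_tricolor and Arabidopsis_viridis subtends (((Oryza_sapiens,(Salmonella_niger,Sorghum_occidentalis,(Macaca_brevicauda,Microtus_viridis,Lynx_sylvestris))),(Bacillus_gracilis,Escherichia_tricolor)),Arabidopsis_viridis) (9 taxa).
The first is nested inside the second, so Escherichia_tricolor shares a more recent common ancestor with Oryza_sapiens.

Oryza_sapiens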